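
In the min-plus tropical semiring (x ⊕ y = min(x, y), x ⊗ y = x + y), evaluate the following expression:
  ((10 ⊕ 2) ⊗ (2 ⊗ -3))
((10 ⊕ 2) ⊗ (2 ⊗ -3)) = 1

Expand innermost to outermost. Recall ⊕ takes the minimum of its arguments and ⊗ takes their sum. Working out the expression ((10 ⊕ 2) ⊗ (2 ⊗ -3)) gives 1.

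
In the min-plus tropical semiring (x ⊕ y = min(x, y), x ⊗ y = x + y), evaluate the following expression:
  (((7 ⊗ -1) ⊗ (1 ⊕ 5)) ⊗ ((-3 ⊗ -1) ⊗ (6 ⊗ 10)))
(((7 ⊗ -1) ⊗ (1 ⊕ 5)) ⊗ ((-3 ⊗ -1) ⊗ (6 ⊗ 10))) = 19

Expand innermost to outermost. Recall ⊕ takes the minimum of its arguments and ⊗ takes their sum. Working out the expression (((7 ⊗ -1) ⊗ (1 ⊕ 5)) ⊗ ((-3 ⊗ -1) ⊗ (6 ⊗ 10))) gives 19.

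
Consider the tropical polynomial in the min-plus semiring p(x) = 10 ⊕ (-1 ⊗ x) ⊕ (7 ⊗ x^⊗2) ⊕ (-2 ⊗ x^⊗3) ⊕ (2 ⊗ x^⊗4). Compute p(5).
p(5) = 4

A tropical monomial a ⊗ x^⊗i evaluates to a + i · x. Evaluating each term at x = 5:
  Term 0 contributes 10 + 0 · 5 = 10
  Term 1 contributes -1 + 1 · 5 = 4
  Term 2 contributes 7 + 2 · 5 = 17
  Term 3 contributes -2 + 3 · 5 = 13
  Term 4 contributes 2 + 4 · 5 = 22
p(5) = ⊕ of these = min[10, 4, 17, 13, 22] = 4.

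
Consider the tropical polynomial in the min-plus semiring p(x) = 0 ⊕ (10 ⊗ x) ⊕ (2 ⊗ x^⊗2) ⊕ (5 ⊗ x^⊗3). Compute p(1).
p(1) = 0

A tropical monomial a ⊗ x^⊗i evaluates to a + i · x. Evaluating each term at x = 1:
  Term 0 contributes 0 + 0 · 1 = 0
  Term 1 contributes 10 + 1 · 1 = 11
  Term 2 contributes 2 + 2 · 1 = 4
  Term 3 contributes 5 + 3 · 1 = 8
p(1) = ⊕ of these = min[0, 11, 4, 8] = 0.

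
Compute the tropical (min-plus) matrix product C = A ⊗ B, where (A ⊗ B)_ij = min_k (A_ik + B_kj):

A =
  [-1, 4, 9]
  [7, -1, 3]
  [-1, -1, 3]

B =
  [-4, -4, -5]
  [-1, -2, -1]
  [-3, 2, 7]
A ⊗ B =
  [-5, -5, -6]
  [-2, -3, -2]
  [-5, -5, -6]

Apply the min-plus product entry-by-entry:
  C[0][0] = min over k of (A[0][0] + B[0][0] = -1 + -4 = -5, A[0][1] + B[1][0] = 4 + -1 = 3, A[0][2] + B[2][0] = 9 + -3 = 6) = -5 (attained at k = 0)
  C[0][1] = min over k of (A[0][0] + B[0][1] = -1 + -4 = -5, A[0][1] + B[1][1] = 4 + -2 = 2, A[0][2] + B[2][1] = 9 + 2 = 11) = -5 (attained at k = 0)
  C[0][2] = min over k of (A[0][0] + B[0][2] = -1 + -5 = -6, A[0][1] + B[1][2] = 4 + -1 = 3, A[0][2] + B[2][2] = 9 + 7 = 16) = -6 (attained at k = 0)
  C[1][0] = min over k of (A[1][0] + B[0][0] = 7 + -4 = 3, A[1][1] + B[1][0] = -1 + -1 = -2, A[1][2] + B[2][0] = 3 + -3 = 0) = -2 (attained at k = 1)
  C[1][1] = min over k of (A[1][0] + B[0][1] = 7 + -4 = 3, A[1][1] + B[1][1] = -1 + -2 = -3, A[1][2] + B[2][1] = 3 + 2 = 5) = -3 (attained at k = 1)
  C[1][2] = min over k of (A[1][0] + B[0][2] = 7 + -5 = 2, A[1][1] + B[1][2] = -1 + -1 = -2, A[1][2] + B[2][2] = 3 + 7 = 10) = -2 (attained at k = 1)
  C[2][0] = min over k of (A[2][0] + B[0][0] = -1 + -4 = -5, A[2][1] + B[1][0] = -1 + -1 = -2, A[2][2] + B[2][0] = 3 + -3 = 0) = -5 (attained at k = 0)
  C[2][1] = min over k of (A[2][0] + B[0][1] = -1 + -4 = -5, A[2][1] + B[1][1] = -1 + -2 = -3, A[2][2] + B[2][1] = 3 + 2 = 5) = -5 (attained at k = 0)
  C[2][2] = min over k of (A[2][0] + B[0][2] = -1 + -5 = -6, A[2][1] + B[1][2] = -1 + -1 = -2, A[2][2] + B[2][2] = 3 + 7 = 10) = -6 (attained at k = 0)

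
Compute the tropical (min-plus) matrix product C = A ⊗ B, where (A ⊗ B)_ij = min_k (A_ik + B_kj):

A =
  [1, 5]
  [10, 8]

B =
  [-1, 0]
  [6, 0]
A ⊗ B =
  [0, 1]
  [9, 8]

Apply the min-plus product entry-by-entry:
  C[0][0] = min over k of (A[0][0] + B[0][0] = 1 + -1 = 0, A[0][1] + B[1][0] = 5 + 6 = 11) = 0 (attained at k = 0)
  C[0][1] = min over k of (A[0][0] + B[0][1] = 1 + 0 = 1, A[0][1] + B[1][1] = 5 + 0 = 5) = 1 (attained at k = 0)
  C[1][0] = min over k of (A[1][0] + B[0][0] = 10 + -1 = 9, A[1][1] + B[1][0] = 8 + 6 = 14) = 9 (attained at k = 0)
  C[1][1] = min over k of (A[1][0] + B[0][1] = 10 + 0 = 10, A[1][1] + B[1][1] = 8 + 0 = 8) = 8 (attained at k = 1)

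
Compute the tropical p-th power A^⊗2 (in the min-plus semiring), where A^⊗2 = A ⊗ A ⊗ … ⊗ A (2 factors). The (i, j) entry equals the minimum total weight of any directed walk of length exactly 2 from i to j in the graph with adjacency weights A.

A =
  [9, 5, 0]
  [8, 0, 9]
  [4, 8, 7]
A^⊗2 =
  [4, 5, 7]
  [8, 0, 8]
  [11, 8, 4]

Each entry (A^⊗2)_ij equals the minimum over all length-2 walks i = v_0 → v_1 → … → v_2 = j of Σ_t A[v_t][v_{t+1}]. For example, for (i, j) = (0, 2) we minimise over 3 possible intermediate vertex sequences; the minimum is 7, attained along the walk 0 → 2 → 2.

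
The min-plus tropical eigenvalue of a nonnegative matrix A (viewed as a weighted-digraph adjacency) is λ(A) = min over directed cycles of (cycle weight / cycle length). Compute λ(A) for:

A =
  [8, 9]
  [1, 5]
λ(A) = 5

Enumerate directed cycles and compute their means (weight / length). Sample:
  cycle 0 → 0: weight = 8, length = 1, mean = 8/1 ≈ 8.000
  cycle 1 → 1: weight = 5, length = 1, mean = 5/1 ≈ 5.000
  cycle 0 → 1 → 0: weight = 10, length = 2, mean = 10/2 ≈ 5.000
  cycle 1 → 0 → 1: weight = 10, length = 2, mean = 10/2 ≈ 5.000
Minimum mean = 5.000, attained e.g. along the cycle 1 → 1 with weight 5 and length 1. So λ(A) = 5/1 = 5.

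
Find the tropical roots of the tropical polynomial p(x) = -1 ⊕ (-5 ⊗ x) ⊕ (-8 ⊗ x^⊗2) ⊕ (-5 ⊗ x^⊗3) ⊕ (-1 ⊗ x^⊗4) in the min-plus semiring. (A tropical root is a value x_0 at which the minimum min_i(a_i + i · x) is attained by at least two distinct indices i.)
Roots: {-4, -3, 3, 4}

Each tropical root is a break point of the lower envelope of the lines y = a_i + i · x (there are 5 lines, with slopes 0, 1, ..., 4). Only the lines that attain the minimum somewhere contribute to roots; other lines are dominated. Here the surviving (envelope) indices are i = 4, i = 3, i = 2, i = 1, i = 0.
Intersections between consecutive envelope lines give the roots: for adjacent envelope indices i < j the intersection is x = (a_i − a_j) / (j − i). Reading off the sorted break points: {-4, -3, 3, 4}.
Verification: at each break x_0, at least two indices attain the minimum of min_i(a_i + i · x_0).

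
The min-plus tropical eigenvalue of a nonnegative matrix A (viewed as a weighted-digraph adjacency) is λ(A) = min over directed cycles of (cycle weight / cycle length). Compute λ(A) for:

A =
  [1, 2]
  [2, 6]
λ(A) = 1

Enumerate directed cycles and compute their means (weight / length). Sample:
  cycle 0 → 0: weight = 1, length = 1, mean = 1/1 ≈ 1.000
  cycle 1 → 1: weight = 6, length = 1, mean = 6/1 ≈ 6.000
  cycle 0 → 1 → 0: weight = 4, length = 2, mean = 4/2 ≈ 2.000
  cycle 1 → 0 → 1: weight = 4, length = 2, mean = 4/2 ≈ 2.000
Minimum mean = 1.000, attained e.g. along the cycle 0 → 0 with weight 1 and length 1. So λ(A) = 1/1 = 1.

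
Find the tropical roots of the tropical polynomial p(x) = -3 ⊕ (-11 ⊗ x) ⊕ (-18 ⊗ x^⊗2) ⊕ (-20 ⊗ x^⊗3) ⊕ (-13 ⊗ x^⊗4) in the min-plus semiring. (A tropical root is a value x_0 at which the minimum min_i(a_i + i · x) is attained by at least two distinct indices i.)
Roots: {-7, 2, 7, 8}

Each tropical root is a break point of the lower envelope of the lines y = a_i + i · x (there are 5 lines, with slopes 0, 1, ..., 4). Only the lines that attain the minimum somewhere contribute to roots; other lines are dominated. Here the surviving (envelope) indices are i = 4, i = 3, i = 2, i = 1, i = 0.
Intersections between consecutive envelope lines give the roots: for adjacent envelope indices i < j the intersection is x = (a_i − a_j) / (j − i). Reading off the sorted break points: {-7, 2, 7, 8}.
Verification: at each break x_0, at least two indices attain the minimum of min_i(a_i + i · x_0).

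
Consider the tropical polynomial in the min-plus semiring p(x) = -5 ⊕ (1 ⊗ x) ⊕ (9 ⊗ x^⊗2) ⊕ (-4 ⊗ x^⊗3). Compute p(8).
p(8) = -5

A tropical monomial a ⊗ x^⊗i evaluates to a + i · x. Evaluating each term at x = 8:
  Term 0 contributes -5 + 0 · 8 = -5
  Term 1 contributes 1 + 1 · 8 = 9
  Term 2 contributes 9 + 2 · 8 = 25
  Term 3 contributes -4 + 3 · 8 = 20
p(8) = ⊕ of these = min[-5, 9, 25, 20] = -5.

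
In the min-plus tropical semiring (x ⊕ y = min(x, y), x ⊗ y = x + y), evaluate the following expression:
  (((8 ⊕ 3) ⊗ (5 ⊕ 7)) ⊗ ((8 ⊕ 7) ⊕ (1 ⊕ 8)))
(((8 ⊕ 3) ⊗ (5 ⊕ 7)) ⊗ ((8 ⊕ 7) ⊕ (1 ⊕ 8))) = 9

Expand innermost to outermost. Recall ⊕ takes the minimum of its arguments and ⊗ takes their sum. Working out the expression (((8 ⊕ 3) ⊗ (5 ⊕ 7)) ⊗ ((8 ⊕ 7) ⊕ (1 ⊕ 8))) gives 9.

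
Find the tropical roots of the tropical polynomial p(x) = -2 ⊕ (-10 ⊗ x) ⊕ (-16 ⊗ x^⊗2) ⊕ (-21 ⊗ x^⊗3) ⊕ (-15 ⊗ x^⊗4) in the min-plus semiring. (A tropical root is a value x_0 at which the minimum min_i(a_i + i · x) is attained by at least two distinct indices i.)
Roots: {-6, 5, 6, 8}

Each tropical root is a break point of the lower envelope of the lines y = a_i + i · x (there are 5 lines, with slopes 0, 1, ..., 4). Only the lines that attain the minimum somewhere contribute to roots; other lines are dominated. Here the surviving (envelope) indices are i = 4, i = 3, i = 2, i = 1, i = 0.
Intersections between consecutive envelope lines give the roots: for adjacent envelope indices i < j the intersection is x = (a_i − a_j) / (j − i). Reading off the sorted break points: {-6, 5, 6, 8}.
Verification: at each break x_0, at least two indices attain the minimum of min_i(a_i + i · x_0).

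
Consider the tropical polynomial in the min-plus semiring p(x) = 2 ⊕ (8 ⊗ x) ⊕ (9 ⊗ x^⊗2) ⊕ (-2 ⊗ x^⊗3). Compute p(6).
p(6) = 2

A tropical monomial a ⊗ x^⊗i evaluates to a + i · x. Evaluating each term at x = 6:
  Term 0 contributes 2 + 0 · 6 = 2
  Term 1 contributes 8 + 1 · 6 = 14
  Term 2 contributes 9 + 2 · 6 = 21
  Term 3 contributes -2 + 3 · 6 = 16
p(6) = ⊕ of these = min[2, 14, 21, 16] = 2.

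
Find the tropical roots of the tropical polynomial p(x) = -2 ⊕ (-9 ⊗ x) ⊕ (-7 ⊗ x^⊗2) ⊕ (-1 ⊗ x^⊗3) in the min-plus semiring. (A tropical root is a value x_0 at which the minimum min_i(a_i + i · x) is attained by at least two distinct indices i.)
Roots: {-6, -2, 7}

Each tropical root is a break point of the lower envelope of the lines y = a_i + i · x (there are 4 lines, with slopes 0, 1, ..., 3). Only the lines that attain the minimum somewhere contribute to roots; other lines are dominated. Here the surviving (envelope) indices are i = 3, i = 2, i = 1, i = 0.
Intersections between consecutive envelope lines give the roots: for adjacent envelope indices i < j the intersection is x = (a_i − a_j) / (j − i). Reading off the sorted break points: {-6, -2, 7}.
Verification: at each break x_0, at least two indices attain the minimum of min_i(a_i + i · x_0).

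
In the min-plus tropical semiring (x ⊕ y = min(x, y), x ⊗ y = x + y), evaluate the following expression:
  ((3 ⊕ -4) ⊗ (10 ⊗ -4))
((3 ⊕ -4) ⊗ (10 ⊗ -4)) = 2

Expand innermost to outermost. Recall ⊕ takes the minimum of its arguments and ⊗ takes their sum. Working out the expression ((3 ⊕ -4) ⊗ (10 ⊗ -4)) gives 2.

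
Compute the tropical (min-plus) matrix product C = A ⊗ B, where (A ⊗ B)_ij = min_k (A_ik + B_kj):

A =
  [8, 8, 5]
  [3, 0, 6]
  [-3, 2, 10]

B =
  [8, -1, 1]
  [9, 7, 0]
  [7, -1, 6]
A ⊗ B =
  [12, 4, 8]
  [9, 2, 0]
  [5, -4, -2]

Apply the min-plus product entry-by-entry:
  C[0][0] = min over k of (A[0][0] + B[0][0] = 8 + 8 = 16, A[0][1] + B[1][0] = 8 + 9 = 17, A[0][2] + B[2][0] = 5 + 7 = 12) = 12 (attained at k = 2)
  C[0][1] = min over k of (A[0][0] + B[0][1] = 8 + -1 = 7, A[0][1] + B[1][1] = 8 + 7 = 15, A[0][2] + B[2][1] = 5 + -1 = 4) = 4 (attained at k = 2)
  C[0][2] = min over k of (A[0][0] + B[0][2] = 8 + 1 = 9, A[0][1] + B[1][2] = 8 + 0 = 8, A[0][2] + B[2][2] = 5 + 6 = 11) = 8 (attained at k = 1)
  C[1][0] = min over k of (A[1][0] + B[0][0] = 3 + 8 = 11, A[1][1] + B[1][0] = 0 + 9 = 9, A[1][2] + B[2][0] = 6 + 7 = 13) = 9 (attained at k = 1)
  C[1][1] = min over k of (A[1][0] + B[0][1] = 3 + -1 = 2, A[1][1] + B[1][1] = 0 + 7 = 7, A[1][2] + B[2][1] = 6 + -1 = 5) = 2 (attained at k = 0)
  C[1][2] = min over k of (A[1][0] + B[0][2] = 3 + 1 = 4, A[1][1] + B[1][2] = 0 + 0 = 0, A[1][2] + B[2][2] = 6 + 6 = 12) = 0 (attained at k = 1)
  C[2][0] = min over k of (A[2][0] + B[0][0] = -3 + 8 = 5, A[2][1] + B[1][0] = 2 + 9 = 11, A[2][2] + B[2][0] = 10 + 7 = 17) = 5 (attained at k = 0)
  C[2][1] = min over k of (A[2][0] + B[0][1] = -3 + -1 = -4, A[2][1] + B[1][1] = 2 + 7 = 9, A[2][2] + B[2][1] = 10 + -1 = 9) = -4 (attained at k = 0)
  C[2][2] = min over k of (A[2][0] + B[0][2] = -3 + 1 = -2, A[2][1] + B[1][2] = 2 + 0 = 2, A[2][2] + B[2][2] = 10 + 6 = 16) = -2 (attained at k = 0)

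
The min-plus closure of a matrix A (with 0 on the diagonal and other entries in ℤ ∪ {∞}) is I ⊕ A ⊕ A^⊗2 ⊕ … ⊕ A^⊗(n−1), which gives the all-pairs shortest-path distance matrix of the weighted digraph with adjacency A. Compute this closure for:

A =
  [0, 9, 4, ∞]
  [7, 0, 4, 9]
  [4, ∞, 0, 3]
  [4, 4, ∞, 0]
Closure =
  [0, 9, 4, 7]
  [7, 0, 4, 7]
  [4, 7, 0, 3]
  [4, 4, 8, 0]

This is the Floyd-Warshall all-pairs shortest-path computation. For each intermediate vertex k = 0, 1, …, 3, update dist[i][j] ← min(dist[i][j], dist[i][k] + dist[k][j]). The final matrix gives, for each (i, j), the minimum total weight of any directed path from i to j (possibly empty when i = j).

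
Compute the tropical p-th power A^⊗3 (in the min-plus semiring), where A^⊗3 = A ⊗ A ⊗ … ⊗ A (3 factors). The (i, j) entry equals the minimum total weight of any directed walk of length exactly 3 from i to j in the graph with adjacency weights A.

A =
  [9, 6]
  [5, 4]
A^⊗3 =
  [15, 14]
  [13, 12]

Each entry (A^⊗3)_ij equals the minimum over all length-3 walks i = v_0 → v_1 → … → v_3 = j of Σ_t A[v_t][v_{t+1}]. For example, for (i, j) = (0, 1) we minimise over 4 possible intermediate vertex sequences; the minimum is 14, attained along the walk 0 → 1 → 1 → 1.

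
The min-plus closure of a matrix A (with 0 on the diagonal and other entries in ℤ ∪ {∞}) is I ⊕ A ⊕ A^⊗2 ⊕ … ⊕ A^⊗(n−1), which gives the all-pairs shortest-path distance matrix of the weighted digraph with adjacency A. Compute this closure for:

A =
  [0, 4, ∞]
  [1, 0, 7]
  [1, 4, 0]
Closure =
  [0, 4, 11]
  [1, 0, 7]
  [1, 4, 0]

This is the Floyd-Warshall all-pairs shortest-path computation. For each intermediate vertex k = 0, 1, …, 2, update dist[i][j] ← min(dist[i][j], dist[i][k] + dist[k][j]). The final matrix gives, for each (i, j), the minimum total weight of any directed path from i to j (possibly empty when i = j).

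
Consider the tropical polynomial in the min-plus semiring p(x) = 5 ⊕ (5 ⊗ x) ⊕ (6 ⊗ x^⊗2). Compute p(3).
p(3) = 5

A tropical monomial a ⊗ x^⊗i evaluates to a + i · x. Evaluating each term at x = 3:
  Term 0 contributes 5 + 0 · 3 = 5
  Term 1 contributes 5 + 1 · 3 = 8
  Term 2 contributes 6 + 2 · 3 = 12
p(3) = ⊕ of these = min[5, 8, 12] = 5.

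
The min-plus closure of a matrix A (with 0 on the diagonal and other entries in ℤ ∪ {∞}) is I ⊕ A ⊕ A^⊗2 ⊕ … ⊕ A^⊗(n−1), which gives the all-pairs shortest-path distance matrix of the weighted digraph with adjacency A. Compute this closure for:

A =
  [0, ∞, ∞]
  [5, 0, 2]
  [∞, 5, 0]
Closure =
  [0, ∞, ∞]
  [5, 0, 2]
  [10, 5, 0]

This is the Floyd-Warshall all-pairs shortest-path computation. For each intermediate vertex k = 0, 1, …, 2, update dist[i][j] ← min(dist[i][j], dist[i][k] + dist[k][j]). The final matrix gives, for each (i, j), the minimum total weight of any directed path from i to j (possibly empty when i = j).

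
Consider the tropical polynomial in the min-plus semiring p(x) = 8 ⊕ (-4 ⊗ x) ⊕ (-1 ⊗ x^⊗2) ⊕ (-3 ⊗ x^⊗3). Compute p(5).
p(5) = 1

A tropical monomial a ⊗ x^⊗i evaluates to a + i · x. Evaluating each term at x = 5:
  Term 0 contributes 8 + 0 · 5 = 8
  Term 1 contributes -4 + 1 · 5 = 1
  Term 2 contributes -1 + 2 · 5 = 9
  Term 3 contributes -3 + 3 · 5 = 12
p(5) = ⊕ of these = min[8, 1, 9, 12] = 1.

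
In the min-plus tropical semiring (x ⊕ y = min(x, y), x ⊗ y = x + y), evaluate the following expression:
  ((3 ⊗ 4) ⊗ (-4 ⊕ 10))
((3 ⊗ 4) ⊗ (-4 ⊕ 10)) = 3

Expand innermost to outermost. Recall ⊕ takes the minimum of its arguments and ⊗ takes their sum. Working out the expression ((3 ⊗ 4) ⊗ (-4 ⊕ 10)) gives 3.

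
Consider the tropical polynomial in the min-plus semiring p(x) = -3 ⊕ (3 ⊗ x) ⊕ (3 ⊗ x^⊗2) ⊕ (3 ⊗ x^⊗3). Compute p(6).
p(6) = -3

A tropical monomial a ⊗ x^⊗i evaluates to a + i · x. Evaluating each term at x = 6:
  Term 0 contributes -3 + 0 · 6 = -3
  Term 1 contributes 3 + 1 · 6 = 9
  Term 2 contributes 3 + 2 · 6 = 15
  Term 3 contributes 3 + 3 · 6 = 21
p(6) = ⊕ of these = min[-3, 9, 15, 21] = -3.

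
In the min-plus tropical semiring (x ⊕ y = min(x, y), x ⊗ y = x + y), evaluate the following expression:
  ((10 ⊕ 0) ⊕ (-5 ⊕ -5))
((10 ⊕ 0) ⊕ (-5 ⊕ -5)) = -5

Expand innermost to outermost. Recall ⊕ takes the minimum of its arguments and ⊗ takes their sum. Working out the expression ((10 ⊕ 0) ⊕ (-5 ⊕ -5)) gives -5.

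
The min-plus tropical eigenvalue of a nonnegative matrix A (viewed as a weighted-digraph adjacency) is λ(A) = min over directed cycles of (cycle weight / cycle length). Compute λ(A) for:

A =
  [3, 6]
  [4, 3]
λ(A) = 3

Enumerate directed cycles and compute their means (weight / length). Sample:
  cycle 0 → 0: weight = 3, length = 1, mean = 3/1 ≈ 3.000
  cycle 1 → 1: weight = 3, length = 1, mean = 3/1 ≈ 3.000
  cycle 0 → 1 → 0: weight = 10, length = 2, mean = 10/2 ≈ 5.000
  cycle 1 → 0 → 1: weight = 10, length = 2, mean = 10/2 ≈ 5.000
Minimum mean = 3.000, attained e.g. along the cycle 0 → 0 with weight 3 and length 1. So λ(A) = 3/1 = 3.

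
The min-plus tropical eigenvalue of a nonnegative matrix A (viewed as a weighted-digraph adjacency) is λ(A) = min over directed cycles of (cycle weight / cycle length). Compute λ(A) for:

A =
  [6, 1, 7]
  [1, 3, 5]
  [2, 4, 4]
λ(A) = 1

Enumerate directed cycles and compute their means (weight / length). Sample:
  cycle 0 → 0: weight = 6, length = 1, mean = 6/1 ≈ 6.000
  cycle 1 → 1: weight = 3, length = 1, mean = 3/1 ≈ 3.000
  cycle 2 → 2: weight = 4, length = 1, mean = 4/1 ≈ 4.000
  cycle 0 → 1 → 0: weight = 2, length = 2, mean = 2/2 ≈ 1.000
  cycle 0 → 2 → 0: weight = 9, length = 2, mean = 9/2 ≈ 4.500
  cycle 1 → 0 → 1: weight = 2, length = 2, mean = 2/2 ≈ 1.000
Minimum mean = 1.000, attained e.g. along the cycle 0 → 1 → 0 with weight 2 and length 2. So λ(A) = 2/2 = 1.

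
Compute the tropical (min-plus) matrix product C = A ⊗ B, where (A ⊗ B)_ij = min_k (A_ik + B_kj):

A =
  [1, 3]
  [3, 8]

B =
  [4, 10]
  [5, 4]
A ⊗ B =
  [5, 7]
  [7, 12]

Apply the min-plus product entry-by-entry:
  C[0][0] = min over k of (A[0][0] + B[0][0] = 1 + 4 = 5, A[0][1] + B[1][0] = 3 + 5 = 8) = 5 (attained at k = 0)
  C[0][1] = min over k of (A[0][0] + B[0][1] = 1 + 10 = 11, A[0][1] + B[1][1] = 3 + 4 = 7) = 7 (attained at k = 1)
  C[1][0] = min over k of (A[1][0] + B[0][0] = 3 + 4 = 7, A[1][1] + B[1][0] = 8 + 5 = 13) = 7 (attained at k = 0)
  C[1][1] = min over k of (A[1][0] + B[0][1] = 3 + 10 = 13, A[1][1] + B[1][1] = 8 + 4 = 12) = 12 (attained at k = 1)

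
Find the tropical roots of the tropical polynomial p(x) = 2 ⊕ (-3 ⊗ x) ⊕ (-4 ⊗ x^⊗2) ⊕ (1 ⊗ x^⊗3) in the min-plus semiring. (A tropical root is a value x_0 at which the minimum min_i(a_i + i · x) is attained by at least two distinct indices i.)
Roots: {-5, 1, 5}

Each tropical root is a break point of the lower envelope of the lines y = a_i + i · x (there are 4 lines, with slopes 0, 1, ..., 3). Only the lines that attain the minimum somewhere contribute to roots; other lines are dominated. Here the surviving (envelope) indices are i = 3, i = 2, i = 1, i = 0.
Intersections between consecutive envelope lines give the roots: for adjacent envelope indices i < j the intersection is x = (a_i − a_j) / (j − i). Reading off the sorted break points: {-5, 1, 5}.
Verification: at each break x_0, at least two indices attain the minimum of min_i(a_i + i · x_0).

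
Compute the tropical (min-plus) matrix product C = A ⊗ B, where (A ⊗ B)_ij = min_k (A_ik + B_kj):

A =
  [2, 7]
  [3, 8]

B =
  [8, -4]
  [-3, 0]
A ⊗ B =
  [4, -2]
  [5, -1]

Apply the min-plus product entry-by-entry:
  C[0][0] = min over k of (A[0][0] + B[0][0] = 2 + 8 = 10, A[0][1] + B[1][0] = 7 + -3 = 4) = 4 (attained at k = 1)
  C[0][1] = min over k of (A[0][0] + B[0][1] = 2 + -4 = -2, A[0][1] + B[1][1] = 7 + 0 = 7) = -2 (attained at k = 0)
  C[1][0] = min over k of (A[1][0] + B[0][0] = 3 + 8 = 11, A[1][1] + B[1][0] = 8 + -3 = 5) = 5 (attained at k = 1)
  C[1][1] = min over k of (A[1][0] + B[0][1] = 3 + -4 = -1, A[1][1] + B[1][1] = 8 + 0 = 8) = -1 (attained at k = 0)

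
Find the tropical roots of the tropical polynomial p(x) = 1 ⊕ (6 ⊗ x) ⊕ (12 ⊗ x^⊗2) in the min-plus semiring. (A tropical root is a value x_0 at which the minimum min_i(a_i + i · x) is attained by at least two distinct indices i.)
Roots: {-6, -5}

Each tropical root is a break point of the lower envelope of the lines y = a_i + i · x (there are 3 lines, with slopes 0, 1, ..., 2). Only the lines that attain the minimum somewhere contribute to roots; other lines are dominated. Here the surviving (envelope) indices are i = 2, i = 1, i = 0.
Intersections between consecutive envelope lines give the roots: for adjacent envelope indices i < j the intersection is x = (a_i − a_j) / (j − i). Reading off the sorted break points: {-6, -5}.
Verification: at each break x_0, at least two indices attain the minimum of min_i(a_i + i · x_0).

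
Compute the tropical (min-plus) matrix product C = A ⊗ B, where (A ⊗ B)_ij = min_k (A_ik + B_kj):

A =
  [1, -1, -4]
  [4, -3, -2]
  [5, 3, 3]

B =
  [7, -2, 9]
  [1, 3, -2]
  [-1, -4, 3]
A ⊗ B =
  [-5, -8, -3]
  [-3, -6, -5]
  [2, -1, 1]

Apply the min-plus product entry-by-entry:
  C[0][0] = min over k of (A[0][0] + B[0][0] = 1 + 7 = 8, A[0][1] + B[1][0] = -1 + 1 = 0, A[0][2] + B[2][0] = -4 + -1 = -5) = -5 (attained at k = 2)
  C[0][1] = min over k of (A[0][0] + B[0][1] = 1 + -2 = -1, A[0][1] + B[1][1] = -1 + 3 = 2, A[0][2] + B[2][1] = -4 + -4 = -8) = -8 (attained at k = 2)
  C[0][2] = min over k of (A[0][0] + B[0][2] = 1 + 9 = 10, A[0][1] + B[1][2] = -1 + -2 = -3, A[0][2] + B[2][2] = -4 + 3 = -1) = -3 (attained at k = 1)
  C[1][0] = min over k of (A[1][0] + B[0][0] = 4 + 7 = 11, A[1][1] + B[1][0] = -3 + 1 = -2, A[1][2] + B[2][0] = -2 + -1 = -3) = -3 (attained at k = 2)
  C[1][1] = min over k of (A[1][0] + B[0][1] = 4 + -2 = 2, A[1][1] + B[1][1] = -3 + 3 = 0, A[1][2] + B[2][1] = -2 + -4 = -6) = -6 (attained at k = 2)
  C[1][2] = min over k of (A[1][0] + B[0][2] = 4 + 9 = 13, A[1][1] + B[1][2] = -3 + -2 = -5, A[1][2] + B[2][2] = -2 + 3 = 1) = -5 (attained at k = 1)
  C[2][0] = min over k of (A[2][0] + B[0][0] = 5 + 7 = 12, A[2][1] + B[1][0] = 3 + 1 = 4, A[2][2] + B[2][0] = 3 + -1 = 2) = 2 (attained at k = 2)
  C[2][1] = min over k of (A[2][0] + B[0][1] = 5 + -2 = 3, A[2][1] + B[1][1] = 3 + 3 = 6, A[2][2] + B[2][1] = 3 + -4 = -1) = -1 (attained at k = 2)
  C[2][2] = min over k of (A[2][0] + B[0][2] = 5 + 9 = 14, A[2][1] + B[1][2] = 3 + -2 = 1, A[2][2] + B[2][2] = 3 + 3 = 6) = 1 (attained at k = 1)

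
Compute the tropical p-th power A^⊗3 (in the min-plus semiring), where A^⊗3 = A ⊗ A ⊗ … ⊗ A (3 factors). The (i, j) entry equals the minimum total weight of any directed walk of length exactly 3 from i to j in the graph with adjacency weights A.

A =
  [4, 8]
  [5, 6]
A^⊗3 =
  [12, 16]
  [13, 17]

Each entry (A^⊗3)_ij equals the minimum over all length-3 walks i = v_0 → v_1 → … → v_3 = j of Σ_t A[v_t][v_{t+1}]. For example, for (i, j) = (0, 1) we minimise over 4 possible intermediate vertex sequences; the minimum is 16, attained along the walk 0 → 0 → 0 → 1.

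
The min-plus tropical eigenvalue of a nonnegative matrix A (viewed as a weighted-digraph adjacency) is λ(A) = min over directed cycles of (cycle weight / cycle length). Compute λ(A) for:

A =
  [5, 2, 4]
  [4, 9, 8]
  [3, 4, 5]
λ(A) = 3

Enumerate directed cycles and compute their means (weight / length). Sample:
  cycle 0 → 0: weight = 5, length = 1, mean = 5/1 ≈ 5.000
  cycle 1 → 1: weight = 9, length = 1, mean = 9/1 ≈ 9.000
  cycle 2 → 2: weight = 5, length = 1, mean = 5/1 ≈ 5.000
  cycle 0 → 1 → 0: weight = 6, length = 2, mean = 6/2 ≈ 3.000
  cycle 0 → 2 → 0: weight = 7, length = 2, mean = 7/2 ≈ 3.500
  cycle 1 → 0 → 1: weight = 6, length = 2, mean = 6/2 ≈ 3.000
Minimum mean = 3.000, attained e.g. along the cycle 0 → 1 → 0 with weight 6 and length 2. So λ(A) = 6/2 = 3.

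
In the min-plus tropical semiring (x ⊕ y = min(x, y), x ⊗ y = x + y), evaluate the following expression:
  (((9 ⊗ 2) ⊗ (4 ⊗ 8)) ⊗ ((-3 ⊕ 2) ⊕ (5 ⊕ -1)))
(((9 ⊗ 2) ⊗ (4 ⊗ 8)) ⊗ ((-3 ⊕ 2) ⊕ (5 ⊕ -1))) = 20

Expand innermost to outermost. Recall ⊕ takes the minimum of its arguments and ⊗ takes their sum. Working out the expression (((9 ⊗ 2) ⊗ (4 ⊗ 8)) ⊗ ((-3 ⊕ 2) ⊕ (5 ⊕ -1))) gives 20.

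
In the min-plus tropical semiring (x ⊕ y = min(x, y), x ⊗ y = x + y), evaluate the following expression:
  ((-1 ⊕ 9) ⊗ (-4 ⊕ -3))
((-1 ⊕ 9) ⊗ (-4 ⊕ -3)) = -5

Expand innermost to outermost. Recall ⊕ takes the minimum of its arguments and ⊗ takes their sum. Working out the expression ((-1 ⊕ 9) ⊗ (-4 ⊕ -3)) gives -5.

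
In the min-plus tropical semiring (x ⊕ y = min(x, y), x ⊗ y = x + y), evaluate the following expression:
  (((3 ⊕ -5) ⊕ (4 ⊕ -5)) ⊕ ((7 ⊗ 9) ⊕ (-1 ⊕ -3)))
(((3 ⊕ -5) ⊕ (4 ⊕ -5)) ⊕ ((7 ⊗ 9) ⊕ (-1 ⊕ -3))) = -5

Expand innermost to outermost. Recall ⊕ takes the minimum of its arguments and ⊗ takes their sum. Working out the expression (((3 ⊕ -5) ⊕ (4 ⊕ -5)) ⊕ ((7 ⊗ 9) ⊕ (-1 ⊕ -3))) gives -5.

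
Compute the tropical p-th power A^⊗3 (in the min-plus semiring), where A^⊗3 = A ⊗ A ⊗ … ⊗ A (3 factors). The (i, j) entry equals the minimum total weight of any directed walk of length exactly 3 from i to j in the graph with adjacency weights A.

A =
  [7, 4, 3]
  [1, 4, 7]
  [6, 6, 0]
A^⊗3 =
  [9, 9, 3]
  [6, 9, 4]
  [6, 6, 0]

Each entry (A^⊗3)_ij equals the minimum over all length-3 walks i = v_0 → v_1 → … → v_3 = j of Σ_t A[v_t][v_{t+1}]. For example, for (i, j) = (0, 2) we minimise over 9 possible intermediate vertex sequences; the minimum is 3, attained along the walk 0 → 2 → 2 → 2.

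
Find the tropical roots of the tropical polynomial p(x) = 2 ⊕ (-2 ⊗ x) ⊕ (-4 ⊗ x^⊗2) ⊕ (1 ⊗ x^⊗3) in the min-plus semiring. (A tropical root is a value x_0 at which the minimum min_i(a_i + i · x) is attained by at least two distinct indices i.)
Roots: {-5, 2, 4}

Each tropical root is a break point of the lower envelope of the lines y = a_i + i · x (there are 4 lines, with slopes 0, 1, ..., 3). Only the lines that attain the minimum somewhere contribute to roots; other lines are dominated. Here the surviving (envelope) indices are i = 3, i = 2, i = 1, i = 0.
Intersections between consecutive envelope lines give the roots: for adjacent envelope indices i < j the intersection is x = (a_i − a_j) / (j − i). Reading off the sorted break points: {-5, 2, 4}.
Verification: at each break x_0, at least two indices attain the minimum of min_i(a_i + i · x_0).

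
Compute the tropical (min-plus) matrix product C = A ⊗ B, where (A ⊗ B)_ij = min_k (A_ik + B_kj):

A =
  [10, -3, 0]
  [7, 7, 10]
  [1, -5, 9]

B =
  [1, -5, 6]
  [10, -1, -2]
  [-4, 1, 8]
A ⊗ B =
  [-4, -4, -5]
  [6, 2, 5]
  [2, -6, -7]

Apply the min-plus product entry-by-entry:
  C[0][0] = min over k of (A[0][0] + B[0][0] = 10 + 1 = 11, A[0][1] + B[1][0] = -3 + 10 = 7, A[0][2] + B[2][0] = 0 + -4 = -4) = -4 (attained at k = 2)
  C[0][1] = min over k of (A[0][0] + B[0][1] = 10 + -5 = 5, A[0][1] + B[1][1] = -3 + -1 = -4, A[0][2] + B[2][1] = 0 + 1 = 1) = -4 (attained at k = 1)
  C[0][2] = min over k of (A[0][0] + B[0][2] = 10 + 6 = 16, A[0][1] + B[1][2] = -3 + -2 = -5, A[0][2] + B[2][2] = 0 + 8 = 8) = -5 (attained at k = 1)
  C[1][0] = min over k of (A[1][0] + B[0][0] = 7 + 1 = 8, A[1][1] + B[1][0] = 7 + 10 = 17, A[1][2] + B[2][0] = 10 + -4 = 6) = 6 (attained at k = 2)
  C[1][1] = min over k of (A[1][0] + B[0][1] = 7 + -5 = 2, A[1][1] + B[1][1] = 7 + -1 = 6, A[1][2] + B[2][1] = 10 + 1 = 11) = 2 (attained at k = 0)
  C[1][2] = min over k of (A[1][0] + B[0][2] = 7 + 6 = 13, A[1][1] + B[1][2] = 7 + -2 = 5, A[1][2] + B[2][2] = 10 + 8 = 18) = 5 (attained at k = 1)
  C[2][0] = min over k of (A[2][0] + B[0][0] = 1 + 1 = 2, A[2][1] + B[1][0] = -5 + 10 = 5, A[2][2] + B[2][0] = 9 + -4 = 5) = 2 (attained at k = 0)
  C[2][1] = min over k of (A[2][0] + B[0][1] = 1 + -5 = -4, A[2][1] + B[1][1] = -5 + -1 = -6, A[2][2] + B[2][1] = 9 + 1 = 10) = -6 (attained at k = 1)
  C[2][2] = min over k of (A[2][0] + B[0][2] = 1 + 6 = 7, A[2][1] + B[1][2] = -5 + -2 = -7, A[2][2] + B[2][2] = 9 + 8 = 17) = -7 (attained at k = 1)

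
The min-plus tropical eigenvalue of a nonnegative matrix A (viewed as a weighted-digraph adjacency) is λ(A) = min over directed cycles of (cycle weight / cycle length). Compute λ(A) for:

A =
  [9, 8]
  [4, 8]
λ(A) = 6

Enumerate directed cycles and compute their means (weight / length). Sample:
  cycle 0 → 0: weight = 9, length = 1, mean = 9/1 ≈ 9.000
  cycle 1 → 1: weight = 8, length = 1, mean = 8/1 ≈ 8.000
  cycle 0 → 1 → 0: weight = 12, length = 2, mean = 12/2 ≈ 6.000
  cycle 1 → 0 → 1: weight = 12, length = 2, mean = 12/2 ≈ 6.000
Minimum mean = 6.000, attained e.g. along the cycle 0 → 1 → 0 with weight 12 and length 2. So λ(A) = 12/2 = 6.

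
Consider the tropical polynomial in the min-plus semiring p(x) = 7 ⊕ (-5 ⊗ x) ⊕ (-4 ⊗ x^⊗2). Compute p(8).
p(8) = 3

A tropical monomial a ⊗ x^⊗i evaluates to a + i · x. Evaluating each term at x = 8:
  Term 0 contributes 7 + 0 · 8 = 7
  Term 1 contributes -5 + 1 · 8 = 3
  Term 2 contributes -4 + 2 · 8 = 12
p(8) = ⊕ of these = min[7, 3, 12] = 3.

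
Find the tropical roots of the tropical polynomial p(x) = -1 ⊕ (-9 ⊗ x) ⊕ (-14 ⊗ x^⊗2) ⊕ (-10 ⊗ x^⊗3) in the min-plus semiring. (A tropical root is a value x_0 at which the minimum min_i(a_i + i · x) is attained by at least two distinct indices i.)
Roots: {-4, 5, 8}

Each tropical root is a break point of the lower envelope of the lines y = a_i + i · x (there are 4 lines, with slopes 0, 1, ..., 3). Only the lines that attain the minimum somewhere contribute to roots; other lines are dominated. Here the surviving (envelope) indices are i = 3, i = 2, i = 1, i = 0.
Intersections between consecutive envelope lines give the roots: for adjacent envelope indices i < j the intersection is x = (a_i − a_j) / (j − i). Reading off the sorted break points: {-4, 5, 8}.
Verification: at each break x_0, at least two indices attain the minimum of min_i(a_i + i · x_0).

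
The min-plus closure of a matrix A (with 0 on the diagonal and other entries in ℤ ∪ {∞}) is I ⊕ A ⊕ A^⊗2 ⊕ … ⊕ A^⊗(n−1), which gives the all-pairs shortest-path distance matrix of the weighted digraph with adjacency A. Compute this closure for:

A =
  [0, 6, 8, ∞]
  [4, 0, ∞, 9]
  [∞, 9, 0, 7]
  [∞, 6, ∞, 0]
Closure =
  [0, 6, 8, 15]
  [4, 0, 12, 9]
  [13, 9, 0, 7]
  [10, 6, 18, 0]

This is the Floyd-Warshall all-pairs shortest-path computation. For each intermediate vertex k = 0, 1, …, 3, update dist[i][j] ← min(dist[i][j], dist[i][k] + dist[k][j]). The final matrix gives, for each (i, j), the minimum total weight of any directed path from i to j (possibly empty when i = j).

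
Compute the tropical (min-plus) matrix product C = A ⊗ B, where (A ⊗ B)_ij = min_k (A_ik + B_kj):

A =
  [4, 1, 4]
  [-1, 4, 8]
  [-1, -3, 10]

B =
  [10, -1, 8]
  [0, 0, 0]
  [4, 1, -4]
A ⊗ B =
  [1, 1, 0]
  [4, -2, 4]
  [-3, -3, -3]

Apply the min-plus product entry-by-entry:
  C[0][0] = min over k of (A[0][0] + B[0][0] = 4 + 10 = 14, A[0][1] + B[1][0] = 1 + 0 = 1, A[0][2] + B[2][0] = 4 + 4 = 8) = 1 (attained at k = 1)
  C[0][1] = min over k of (A[0][0] + B[0][1] = 4 + -1 = 3, A[0][1] + B[1][1] = 1 + 0 = 1, A[0][2] + B[2][1] = 4 + 1 = 5) = 1 (attained at k = 1)
  C[0][2] = min over k of (A[0][0] + B[0][2] = 4 + 8 = 12, A[0][1] + B[1][2] = 1 + 0 = 1, A[0][2] + B[2][2] = 4 + -4 = 0) = 0 (attained at k = 2)
  C[1][0] = min over k of (A[1][0] + B[0][0] = -1 + 10 = 9, A[1][1] + B[1][0] = 4 + 0 = 4, A[1][2] + B[2][0] = 8 + 4 = 12) = 4 (attained at k = 1)
  C[1][1] = min over k of (A[1][0] + B[0][1] = -1 + -1 = -2, A[1][1] + B[1][1] = 4 + 0 = 4, A[1][2] + B[2][1] = 8 + 1 = 9) = -2 (attained at k = 0)
  C[1][2] = min over k of (A[1][0] + B[0][2] = -1 + 8 = 7, A[1][1] + B[1][2] = 4 + 0 = 4, A[1][2] + B[2][2] = 8 + -4 = 4) = 4 (attained at k = 1)
  C[2][0] = min over k of (A[2][0] + B[0][0] = -1 + 10 = 9, A[2][1] + B[1][0] = -3 + 0 = -3, A[2][2] + B[2][0] = 10 + 4 = 14) = -3 (attained at k = 1)
  C[2][1] = min over k of (A[2][0] + B[0][1] = -1 + -1 = -2, A[2][1] + B[1][1] = -3 + 0 = -3, A[2][2] + B[2][1] = 10 + 1 = 11) = -3 (attained at k = 1)
  C[2][2] = min over k of (A[2][0] + B[0][2] = -1 + 8 = 7, A[2][1] + B[1][2] = -3 + 0 = -3, A[2][2] + B[2][2] = 10 + -4 = 6) = -3 (attained at k = 1)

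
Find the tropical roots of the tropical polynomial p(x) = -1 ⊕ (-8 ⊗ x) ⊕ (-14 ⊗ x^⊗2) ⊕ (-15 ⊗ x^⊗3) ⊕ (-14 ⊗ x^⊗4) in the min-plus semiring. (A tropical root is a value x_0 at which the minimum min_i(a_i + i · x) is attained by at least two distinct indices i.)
Roots: {-1, 1, 6, 7}

Each tropical root is a break point of the lower envelope of the lines y = a_i + i · x (there are 5 lines, with slopes 0, 1, ..., 4). Only the lines that attain the minimum somewhere contribute to roots; other lines are dominated. Here the surviving (envelope) indices are i = 4, i = 3, i = 2, i = 1, i = 0.
Intersections between consecutive envelope lines give the roots: for adjacent envelope indices i < j the intersection is x = (a_i − a_j) / (j − i). Reading off the sorted break points: {-1, 1, 6, 7}.
Verification: at each break x_0, at least two indices attain the minimum of min_i(a_i + i · x_0).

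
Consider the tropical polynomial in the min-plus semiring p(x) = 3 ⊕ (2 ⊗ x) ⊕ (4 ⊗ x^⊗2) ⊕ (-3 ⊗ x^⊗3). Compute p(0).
p(0) = -3

A tropical monomial a ⊗ x^⊗i evaluates to a + i · x. Evaluating each term at x = 0:
  Term 0 contributes 3 + 0 · 0 = 3
  Term 1 contributes 2 + 1 · 0 = 2
  Term 2 contributes 4 + 2 · 0 = 4
  Term 3 contributes -3 + 3 · 0 = -3
p(0) = ⊕ of these = min[3, 2, 4, -3] = -3.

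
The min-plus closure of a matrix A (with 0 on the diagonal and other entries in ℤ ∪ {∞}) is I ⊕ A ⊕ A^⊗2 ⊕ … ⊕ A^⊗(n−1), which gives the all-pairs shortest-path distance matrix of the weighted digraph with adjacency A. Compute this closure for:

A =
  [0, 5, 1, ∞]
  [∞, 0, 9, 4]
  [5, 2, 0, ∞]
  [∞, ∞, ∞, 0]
Closure =
  [0, 3, 1, 7]
  [14, 0, 9, 4]
  [5, 2, 0, 6]
  [∞, ∞, ∞, 0]

This is the Floyd-Warshall all-pairs shortest-path computation. For each intermediate vertex k = 0, 1, …, 3, update dist[i][j] ← min(dist[i][j], dist[i][k] + dist[k][j]). The final matrix gives, for each (i, j), the minimum total weight of any directed path from i to j (possibly empty when i = j).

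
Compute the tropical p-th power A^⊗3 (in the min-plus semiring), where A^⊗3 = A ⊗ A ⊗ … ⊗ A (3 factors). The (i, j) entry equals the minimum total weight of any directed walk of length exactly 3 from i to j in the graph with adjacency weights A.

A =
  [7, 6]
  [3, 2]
A^⊗3 =
  [11, 10]
  [7, 6]

Each entry (A^⊗3)_ij equals the minimum over all length-3 walks i = v_0 → v_1 → … → v_3 = j of Σ_t A[v_t][v_{t+1}]. For example, for (i, j) = (0, 1) we minimise over 4 possible intermediate vertex sequences; the minimum is 10, attained along the walk 0 → 1 → 1 → 1.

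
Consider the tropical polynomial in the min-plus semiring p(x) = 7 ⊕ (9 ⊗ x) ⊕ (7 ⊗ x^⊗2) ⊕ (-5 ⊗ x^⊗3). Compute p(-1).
p(-1) = -8

A tropical monomial a ⊗ x^⊗i evaluates to a + i · x. Evaluating each term at x = -1:
  Term 0 contributes 7 + 0 · -1 = 7
  Term 1 contributes 9 + 1 · -1 = 8
  Term 2 contributes 7 + 2 · -1 = 5
  Term 3 contributes -5 + 3 · -1 = -8
p(-1) = ⊕ of these = min[7, 8, 5, -8] = -8.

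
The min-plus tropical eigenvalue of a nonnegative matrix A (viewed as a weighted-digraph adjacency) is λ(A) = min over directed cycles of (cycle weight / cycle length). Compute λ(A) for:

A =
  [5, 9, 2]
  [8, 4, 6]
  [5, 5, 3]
λ(A) = 3

Enumerate directed cycles and compute their means (weight / length). Sample:
  cycle 0 → 0: weight = 5, length = 1, mean = 5/1 ≈ 5.000
  cycle 1 → 1: weight = 4, length = 1, mean = 4/1 ≈ 4.000
  cycle 2 → 2: weight = 3, length = 1, mean = 3/1 ≈ 3.000
  cycle 0 → 1 → 0: weight = 17, length = 2, mean = 17/2 ≈ 8.500
  cycle 0 → 2 → 0: weight = 7, length = 2, mean = 7/2 ≈ 3.500
  cycle 1 → 0 → 1: weight = 17, length = 2, mean = 17/2 ≈ 8.500
Minimum mean = 3.000, attained e.g. along the cycle 2 → 2 with weight 3 and length 1. So λ(A) = 3/1 = 3.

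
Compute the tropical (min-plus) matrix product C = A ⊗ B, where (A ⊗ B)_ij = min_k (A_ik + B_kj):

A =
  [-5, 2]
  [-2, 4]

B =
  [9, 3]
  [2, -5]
A ⊗ B =
  [4, -3]
  [6, -1]

Apply the min-plus product entry-by-entry:
  C[0][0] = min over k of (A[0][0] + B[0][0] = -5 + 9 = 4, A[0][1] + B[1][0] = 2 + 2 = 4) = 4 (attained at k = 0)
  C[0][1] = min over k of (A[0][0] + B[0][1] = -5 + 3 = -2, A[0][1] + B[1][1] = 2 + -5 = -3) = -3 (attained at k = 1)
  C[1][0] = min over k of (A[1][0] + B[0][0] = -2 + 9 = 7, A[1][1] + B[1][0] = 4 + 2 = 6) = 6 (attained at k = 1)
  C[1][1] = min over k of (A[1][0] + B[0][1] = -2 + 3 = 1, A[1][1] + B[1][1] = 4 + -5 = -1) = -1 (attained at k = 1)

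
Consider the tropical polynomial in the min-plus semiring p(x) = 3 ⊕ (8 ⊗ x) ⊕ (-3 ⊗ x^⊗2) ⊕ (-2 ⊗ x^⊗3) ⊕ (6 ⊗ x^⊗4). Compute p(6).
p(6) = 3

A tropical monomial a ⊗ x^⊗i evaluates to a + i · x. Evaluating each term at x = 6:
  Term 0 contributes 3 + 0 · 6 = 3
  Term 1 contributes 8 + 1 · 6 = 14
  Term 2 contributes -3 + 2 · 6 = 9
  Term 3 contributes -2 + 3 · 6 = 16
  Term 4 contributes 6 + 4 · 6 = 30
p(6) = ⊕ of these = min[3, 14, 9, 16, 30] = 3.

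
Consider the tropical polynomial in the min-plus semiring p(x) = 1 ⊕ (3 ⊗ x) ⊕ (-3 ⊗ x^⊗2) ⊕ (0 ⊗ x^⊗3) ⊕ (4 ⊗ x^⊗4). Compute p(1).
p(1) = -1

A tropical monomial a ⊗ x^⊗i evaluates to a + i · x. Evaluating each term at x = 1:
  Term 0 contributes 1 + 0 · 1 = 1
  Term 1 contributes 3 + 1 · 1 = 4
  Term 2 contributes -3 + 2 · 1 = -1
  Term 3 contributes 0 + 3 · 1 = 3
  Term 4 contributes 4 + 4 · 1 = 8
p(1) = ⊕ of these = min[1, 4, -1, 3, 8] = -1.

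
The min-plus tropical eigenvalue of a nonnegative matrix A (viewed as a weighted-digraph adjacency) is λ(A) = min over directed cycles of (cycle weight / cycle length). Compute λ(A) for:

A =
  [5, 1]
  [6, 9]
λ(A) = 7/2

Enumerate directed cycles and compute their means (weight / length). Sample:
  cycle 0 → 0: weight = 5, length = 1, mean = 5/1 ≈ 5.000
  cycle 1 → 1: weight = 9, length = 1, mean = 9/1 ≈ 9.000
  cycle 0 → 1 → 0: weight = 7, length = 2, mean = 7/2 ≈ 3.500
  cycle 1 → 0 → 1: weight = 7, length = 2, mean = 7/2 ≈ 3.500
Minimum mean = 3.500, attained e.g. along the cycle 0 → 1 → 0 with weight 7 and length 2. So λ(A) = 7/2 = 7/2.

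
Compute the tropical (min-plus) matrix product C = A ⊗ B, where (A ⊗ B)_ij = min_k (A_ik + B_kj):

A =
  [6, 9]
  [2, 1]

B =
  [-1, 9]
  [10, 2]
A ⊗ B =
  [5, 11]
  [1, 3]

Apply the min-plus product entry-by-entry:
  C[0][0] = min over k of (A[0][0] + B[0][0] = 6 + -1 = 5, A[0][1] + B[1][0] = 9 + 10 = 19) = 5 (attained at k = 0)
  C[0][1] = min over k of (A[0][0] + B[0][1] = 6 + 9 = 15, A[0][1] + B[1][1] = 9 + 2 = 11) = 11 (attained at k = 1)
  C[1][0] = min over k of (A[1][0] + B[0][0] = 2 + -1 = 1, A[1][1] + B[1][0] = 1 + 10 = 11) = 1 (attained at k = 0)
  C[1][1] = min over k of (A[1][0] + B[0][1] = 2 + 9 = 11, A[1][1] + B[1][1] = 1 + 2 = 3) = 3 (attained at k = 1)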